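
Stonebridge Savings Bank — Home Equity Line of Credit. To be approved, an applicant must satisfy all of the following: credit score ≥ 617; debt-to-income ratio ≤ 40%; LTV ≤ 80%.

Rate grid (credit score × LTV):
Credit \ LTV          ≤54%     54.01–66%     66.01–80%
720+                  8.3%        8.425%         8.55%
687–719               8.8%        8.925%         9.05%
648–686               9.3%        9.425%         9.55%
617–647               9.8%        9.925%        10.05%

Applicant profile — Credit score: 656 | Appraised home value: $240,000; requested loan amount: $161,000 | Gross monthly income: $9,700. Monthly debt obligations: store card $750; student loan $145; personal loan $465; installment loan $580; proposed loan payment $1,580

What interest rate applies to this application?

Credit score 656 ≥ 617; Total monthly debts = (750 + 145 + 465 + 580 + 1,580) = 3,520. DTI = 3,520/9,700 = 36.3% ≤ 40%
Loan-to-value = 161,000/240,000 = 67.1% — pass (80% max)
Row: 656 falls in 648–686. Column: 67.1% falls in 66.01–80%. Rate = 9.55%.

9.55%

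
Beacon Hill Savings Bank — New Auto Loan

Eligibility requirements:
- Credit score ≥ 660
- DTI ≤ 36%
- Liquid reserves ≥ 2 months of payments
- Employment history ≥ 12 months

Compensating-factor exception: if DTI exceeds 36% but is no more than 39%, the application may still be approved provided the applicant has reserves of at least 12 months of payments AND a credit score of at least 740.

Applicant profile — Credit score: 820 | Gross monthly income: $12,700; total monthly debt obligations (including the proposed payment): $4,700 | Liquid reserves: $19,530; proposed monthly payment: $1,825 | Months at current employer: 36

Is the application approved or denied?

Denied

Credit score 820 ≥ 660 (meets base)
DTI: 4,700 ÷ 12,700 = 37%, over the 36% base limit.
Reserves: 19,530 ÷ 1,825 = 10.7 months (meets 2-month minimum)
Employment 36 ≥ 12 months
DTI 37% is within the 36%–39% exception band; checking compensating factors.
Override check — reserves: 10.7 mo (short of 12); score: 820 (ok).
Compensating-factor requirement not fully met.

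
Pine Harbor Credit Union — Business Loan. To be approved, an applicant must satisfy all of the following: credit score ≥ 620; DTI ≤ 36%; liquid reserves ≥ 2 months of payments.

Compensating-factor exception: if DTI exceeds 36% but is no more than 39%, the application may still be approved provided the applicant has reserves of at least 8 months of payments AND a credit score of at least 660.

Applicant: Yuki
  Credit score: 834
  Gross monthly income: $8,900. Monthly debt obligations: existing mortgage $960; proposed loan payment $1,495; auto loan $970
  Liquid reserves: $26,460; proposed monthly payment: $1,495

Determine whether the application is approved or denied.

Approved

Credit score 834 ≥ 620 (meets base)
Total debts = (960 + 1,495 + 970) = 3,425. DTI: 3,425 ÷ 8,900 = 38.5%, over the 36% base limit.
Reserves: 26,460 ÷ 1,495 = 17.7 months (meets 2-month minimum)
DTI 38.5% is within the 36%–39% exception band; checking compensating factors.
Reserves 17.7 ≥ 8 months; credit score 834 ≥ 660.
Both compensating conditions met → exception applies.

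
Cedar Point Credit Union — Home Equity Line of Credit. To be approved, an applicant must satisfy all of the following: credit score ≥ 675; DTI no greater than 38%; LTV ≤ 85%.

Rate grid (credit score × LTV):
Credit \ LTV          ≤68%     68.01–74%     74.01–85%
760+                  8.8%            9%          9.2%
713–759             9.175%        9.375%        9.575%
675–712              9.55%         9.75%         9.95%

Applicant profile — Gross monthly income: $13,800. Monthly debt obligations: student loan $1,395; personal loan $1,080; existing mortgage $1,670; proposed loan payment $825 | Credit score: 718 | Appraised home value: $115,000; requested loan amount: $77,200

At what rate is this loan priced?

Credit score 718 ≥ 675; Total monthly debts = (1,395 + 1,080 + 1,670 + 825) = 4,970. DTI: 4,970 ÷ 13,800 = 36%, within the 38% cap
LTV: 77,200 ÷ 115,000 = 67.1%, within 85% cap
Score 718 is in the 713–759 band; LTV 67.1% is in the ≤68% band → 9.175%.

9.175%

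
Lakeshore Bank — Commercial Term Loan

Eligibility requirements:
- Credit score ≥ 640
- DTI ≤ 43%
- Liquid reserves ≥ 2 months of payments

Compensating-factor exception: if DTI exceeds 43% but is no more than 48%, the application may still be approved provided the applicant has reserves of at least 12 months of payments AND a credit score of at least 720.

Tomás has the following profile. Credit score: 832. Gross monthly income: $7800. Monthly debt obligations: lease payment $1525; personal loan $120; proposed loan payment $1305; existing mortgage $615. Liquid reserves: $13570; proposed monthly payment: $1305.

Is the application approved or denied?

Denied

Credit score 832 ≥ 640 (meets base)
Total debts = (1,525 + 120 + 1,305 + 615) = 3,565. DTI: 3,565 ÷ 7,800 = 45.7%, over the 43% base limit.
Reserves: 13,570 ÷ 1,305 = 10.4 months (meets 2-month minimum)
45.7% falls in the override range (43%–48%), so the compensating-factor test applies.
Reserves 10.4 < 12 months; credit score 832 ≥ 720.
Override conditions not both satisfied; exception does not apply.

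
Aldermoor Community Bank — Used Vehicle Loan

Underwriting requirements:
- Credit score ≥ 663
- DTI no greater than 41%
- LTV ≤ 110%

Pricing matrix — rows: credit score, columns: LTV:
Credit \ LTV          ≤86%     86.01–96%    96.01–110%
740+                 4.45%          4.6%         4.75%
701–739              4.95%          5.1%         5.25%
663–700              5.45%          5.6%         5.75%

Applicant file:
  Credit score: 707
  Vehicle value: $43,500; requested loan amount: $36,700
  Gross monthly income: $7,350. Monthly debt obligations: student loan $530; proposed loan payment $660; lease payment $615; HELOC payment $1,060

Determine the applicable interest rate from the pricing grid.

Credit score 707 ≥ 663; Total monthly debts = (530 + 660 + 615 + 1,060) = 2,865. Debt-to-income = 2,865/7,350 = 39% — meets 41% limit
Loan-to-value = 36,700/43,500 = 84.4% — pass (110% max)
Credit 707 → row 701–739; LTV 84.4% → column ≤86%. Grid cell → 4.95%.

4.95%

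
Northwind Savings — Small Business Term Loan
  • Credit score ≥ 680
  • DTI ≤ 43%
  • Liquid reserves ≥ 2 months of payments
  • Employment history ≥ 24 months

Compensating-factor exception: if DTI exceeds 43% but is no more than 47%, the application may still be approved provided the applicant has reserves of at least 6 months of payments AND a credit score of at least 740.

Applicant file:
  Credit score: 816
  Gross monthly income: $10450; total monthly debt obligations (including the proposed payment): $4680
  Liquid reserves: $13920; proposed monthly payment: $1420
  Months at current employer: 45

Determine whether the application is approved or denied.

Approved

Credit score 816 ≥ 680 (meets base)
DTI: 4,680 ÷ 10,450 = 44.8%, over the 43% base limit.
Liquid reserves cover 13,920/1,420 = 9.8 months — ≥ 2 required
Employment 45 ≥ 24 months
DTI 44.8% is within the 43%–47% exception band; checking compensating factors.
Override check — reserves: 9.8 mo (ok); score: 816 (ok).
Both compensating conditions met → exception applies.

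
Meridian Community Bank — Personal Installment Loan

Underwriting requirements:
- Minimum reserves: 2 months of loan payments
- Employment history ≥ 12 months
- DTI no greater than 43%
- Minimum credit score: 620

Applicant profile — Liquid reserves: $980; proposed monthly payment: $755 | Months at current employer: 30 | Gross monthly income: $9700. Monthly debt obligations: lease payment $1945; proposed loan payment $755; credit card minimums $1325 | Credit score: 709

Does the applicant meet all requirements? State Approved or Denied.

Reserves = 980/755 = 1.3 months < 2
Employment 30 ≥ 12 months
Total monthly debts = (1,945 + 755 + 1,325) = 4,025. Debt-to-income = 4,025/9,700 = 41.5% — meets 43% limit
Credit score 709 ≥ 620 (meets)
Fails on reserves.

Denied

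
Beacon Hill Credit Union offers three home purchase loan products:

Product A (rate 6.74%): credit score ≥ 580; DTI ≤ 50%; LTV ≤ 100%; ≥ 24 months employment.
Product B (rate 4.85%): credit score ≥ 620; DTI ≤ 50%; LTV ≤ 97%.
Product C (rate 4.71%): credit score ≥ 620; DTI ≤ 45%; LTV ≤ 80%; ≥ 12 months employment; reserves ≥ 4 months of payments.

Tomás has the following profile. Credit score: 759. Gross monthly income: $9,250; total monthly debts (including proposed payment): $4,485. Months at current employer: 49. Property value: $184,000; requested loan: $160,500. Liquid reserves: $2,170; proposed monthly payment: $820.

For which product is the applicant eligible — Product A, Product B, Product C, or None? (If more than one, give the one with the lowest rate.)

DTI = 4,485/9,250 = 48.5%.
LTV = 160,500/184,000 = 87.2%.
Reserves = 2,170/820 = 2.6 months.
Product A: score 759 ≥ 580; DTI 48.5% ≤ 50%; LTV 87.2% ≤ 100%; employment 49 ≥ 24 mo → qualifies.
Product B: score 759 ≥ 620; DTI 48.5% ≤ 50%; LTV 87.2% ≤ 97% → qualifies.
Product C: score 759 ≥ 620; DTI 48.5% > 45%; LTV 87.2% > 80%; employment 49 ≥ 12 mo; reserves 2.6 < 4 mo → does not qualify.
Qualifying: Product A, Product B. Lowest rate is 4.85% → Product B.

Product B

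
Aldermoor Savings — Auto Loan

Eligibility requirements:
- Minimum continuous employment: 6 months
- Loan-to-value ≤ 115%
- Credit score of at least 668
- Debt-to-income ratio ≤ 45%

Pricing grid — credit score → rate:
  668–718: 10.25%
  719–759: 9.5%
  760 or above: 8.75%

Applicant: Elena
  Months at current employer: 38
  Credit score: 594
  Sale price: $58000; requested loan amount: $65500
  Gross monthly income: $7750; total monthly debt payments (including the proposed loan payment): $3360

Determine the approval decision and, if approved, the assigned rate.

Credit score 594 < 668 (below minimum)
Loan-to-value = 65,500/58,000 = 112.9% — pass (115% max)
DTI = 3,360/7,750 = 43.4% ≤ 45%
Employment 38 ≥ 6 months
Not all requirements met → denied.

Denied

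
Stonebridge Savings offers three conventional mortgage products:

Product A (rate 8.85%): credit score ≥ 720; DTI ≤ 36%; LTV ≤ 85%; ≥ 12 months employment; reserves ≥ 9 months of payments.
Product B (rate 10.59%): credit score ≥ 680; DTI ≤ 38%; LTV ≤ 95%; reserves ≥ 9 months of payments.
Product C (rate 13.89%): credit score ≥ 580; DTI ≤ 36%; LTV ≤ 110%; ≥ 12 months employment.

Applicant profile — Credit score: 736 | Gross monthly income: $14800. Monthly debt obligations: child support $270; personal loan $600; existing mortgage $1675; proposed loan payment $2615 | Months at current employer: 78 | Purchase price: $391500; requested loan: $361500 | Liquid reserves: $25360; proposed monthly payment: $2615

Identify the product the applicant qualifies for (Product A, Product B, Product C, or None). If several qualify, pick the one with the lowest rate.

Product B

Total debts = (270 + 600 + 1,675 + 2,615) = 5,160; DTI = 5,160/14,800 = 34.9%.
LTV = 361,500/391,500 = 92.3%.
Reserves = 25,360/2,615 = 9.7 months.
Product A: score 736 ≥ 720; DTI 34.9% ≤ 36%; LTV 92.3% > 85%; employment 78 ≥ 12 mo; reserves 9.7 ≥ 9 mo → does not qualify.
Product B: score 736 ≥ 680; DTI 34.9% ≤ 38%; LTV 92.3% ≤ 95%; reserves 9.7 ≥ 9 mo → qualifies.
Product C: score 736 ≥ 580; DTI 34.9% ≤ 36%; LTV 92.3% ≤ 110%; employment 78 ≥ 12 mo → qualifies.
Qualifying: Product B, Product C. Lowest rate is 10.59% → Product B.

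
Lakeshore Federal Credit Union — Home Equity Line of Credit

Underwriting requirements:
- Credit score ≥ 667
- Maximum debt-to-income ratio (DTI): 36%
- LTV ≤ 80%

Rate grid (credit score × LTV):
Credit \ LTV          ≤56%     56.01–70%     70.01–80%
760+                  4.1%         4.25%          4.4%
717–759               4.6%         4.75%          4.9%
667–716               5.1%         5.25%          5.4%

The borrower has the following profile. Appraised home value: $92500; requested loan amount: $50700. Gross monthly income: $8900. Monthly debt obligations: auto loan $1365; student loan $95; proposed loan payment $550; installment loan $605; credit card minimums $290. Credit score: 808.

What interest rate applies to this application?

Credit score 808 ≥ 667; Total monthly debts = (1,365 + 95 + 550 + 605 + 290) = 2,905. DTI = 2,905/8,900 = 32.6% ≤ 36%
LTV = 50,700/92,500 = 54.8% ≤ 80%
Score 808 is in the 760+ band; LTV 54.8% is in the ≤56% band → 4.1%.

4.1%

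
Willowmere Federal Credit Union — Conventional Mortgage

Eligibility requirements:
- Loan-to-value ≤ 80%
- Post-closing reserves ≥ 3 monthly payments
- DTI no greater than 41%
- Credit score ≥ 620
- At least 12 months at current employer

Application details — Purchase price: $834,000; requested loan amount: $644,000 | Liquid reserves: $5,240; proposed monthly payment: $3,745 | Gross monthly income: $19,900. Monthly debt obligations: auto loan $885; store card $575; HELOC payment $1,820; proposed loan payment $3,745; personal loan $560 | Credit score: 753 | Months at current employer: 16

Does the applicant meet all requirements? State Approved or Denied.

LTV: 644,000 ÷ 834,000 = 77.2%, within 80% cap
Reserves: 5,240 ÷ 3,745 = 1.4 months (below 3-month minimum)
Total monthly debts = (885 + 575 + 1,820 + 3,745 + 560) = 7,585. DTI: 7,585 ÷ 19,900 = 38.1%, within the 41% cap
Credit score 753 ≥ 620 (meets)
Employment 16 ≥ 12 months
Fails on reserves.

Denied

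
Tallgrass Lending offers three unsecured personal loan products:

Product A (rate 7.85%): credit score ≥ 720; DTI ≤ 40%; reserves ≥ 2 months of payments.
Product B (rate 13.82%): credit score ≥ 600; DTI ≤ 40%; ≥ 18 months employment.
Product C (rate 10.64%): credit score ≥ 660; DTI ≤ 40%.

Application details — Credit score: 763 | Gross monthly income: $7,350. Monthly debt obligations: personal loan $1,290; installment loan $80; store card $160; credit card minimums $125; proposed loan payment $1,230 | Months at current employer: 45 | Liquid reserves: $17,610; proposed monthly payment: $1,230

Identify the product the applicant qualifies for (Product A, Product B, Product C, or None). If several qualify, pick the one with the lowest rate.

Product A

Total debts = (1,290 + 80 + 160 + 125 + 1,230) = 2,885; DTI = 2,885/7,350 = 39.3%.
Reserves = 17,610/1,230 = 14.3 months.
Product A: score 763 ≥ 720; DTI 39.3% ≤ 40%; reserves 14.3 ≥ 2 mo → qualifies.
Product B: score 763 ≥ 600; DTI 39.3% ≤ 40%; employment 45 ≥ 18 mo → qualifies.
Product C: score 763 ≥ 660; DTI 39.3% ≤ 40% → qualifies.
Qualifying: Product A, Product B, Product C. Lowest rate is 7.85% → Product A.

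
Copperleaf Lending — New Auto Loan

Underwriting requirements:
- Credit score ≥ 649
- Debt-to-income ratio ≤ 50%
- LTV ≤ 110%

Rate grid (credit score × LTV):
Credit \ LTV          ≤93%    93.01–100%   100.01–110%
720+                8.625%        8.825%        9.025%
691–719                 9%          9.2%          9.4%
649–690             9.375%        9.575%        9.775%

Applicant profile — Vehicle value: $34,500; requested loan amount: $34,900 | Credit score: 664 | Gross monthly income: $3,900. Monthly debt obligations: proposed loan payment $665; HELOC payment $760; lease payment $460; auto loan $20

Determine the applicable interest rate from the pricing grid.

Credit score 664 ≥ 649; Total monthly debts = (665 + 760 + 460 + 20) = 1,905. Debt-to-income = 1,905/3,900 = 48.8% — meets 50% limit
Loan-to-value = 34,900/34,500 = 101.2% — pass (110% max)
Row: 664 falls in 649–690. Column: 101.2% falls in 100.01–110%. Rate = 9.775%.

9.775%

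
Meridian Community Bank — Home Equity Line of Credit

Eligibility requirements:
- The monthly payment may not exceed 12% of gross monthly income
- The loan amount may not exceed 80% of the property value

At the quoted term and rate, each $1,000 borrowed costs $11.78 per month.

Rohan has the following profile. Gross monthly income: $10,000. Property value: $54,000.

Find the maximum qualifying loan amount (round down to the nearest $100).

$43,200

Payment cap: 12% × $10,000 = $1,200/month.
At $11.78 per $1,000, that supports 1,200/11.78 × 1,000 ≈ $101,867 → $101,800.
LTV cap: 80% × $54,000 = $43,200 → $43,200.
Binding constraint: loan-to-value.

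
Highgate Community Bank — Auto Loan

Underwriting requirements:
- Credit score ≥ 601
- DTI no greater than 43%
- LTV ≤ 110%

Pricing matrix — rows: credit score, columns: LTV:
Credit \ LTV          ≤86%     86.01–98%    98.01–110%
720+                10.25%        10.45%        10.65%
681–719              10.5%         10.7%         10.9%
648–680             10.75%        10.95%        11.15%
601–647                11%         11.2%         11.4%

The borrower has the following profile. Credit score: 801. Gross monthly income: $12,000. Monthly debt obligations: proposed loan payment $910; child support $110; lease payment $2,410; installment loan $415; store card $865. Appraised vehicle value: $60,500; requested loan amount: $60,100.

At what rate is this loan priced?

Credit score 801 ≥ 601; Total monthly debts = (910 + 110 + 2,410 + 415 + 865) = 4,710. DTI = 4,710/12,000 = 39.2% ≤ 43%
LTV: 60,100 ÷ 60,500 = 99.3%, within 110% cap
Credit 801 → row 720+; LTV 99.3% → column 98.01–110%. Grid cell → 10.65%.

10.65%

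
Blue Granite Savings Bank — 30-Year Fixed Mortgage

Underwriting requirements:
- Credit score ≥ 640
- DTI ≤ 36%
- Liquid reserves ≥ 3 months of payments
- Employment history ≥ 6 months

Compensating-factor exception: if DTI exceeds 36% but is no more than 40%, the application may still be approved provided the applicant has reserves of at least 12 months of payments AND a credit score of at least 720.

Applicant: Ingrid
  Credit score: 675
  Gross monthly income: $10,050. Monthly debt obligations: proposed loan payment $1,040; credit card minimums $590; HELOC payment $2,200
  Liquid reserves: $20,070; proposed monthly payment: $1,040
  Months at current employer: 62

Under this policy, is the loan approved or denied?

Credit score 675 ≥ 640 (meets base)
Total debts = (1,040 + 590 + 2,200) = 3,830. DTI = 3,830/10,050 = 38.1% > 36% — standard DTI limit exceeded.
Liquid reserves cover 20,070/1,040 = 19.3 months — ≥ 3 required
Employment 62 ≥ 6 months
DTI 38.1% is within the 36%–40% exception band; checking compensating factors.
Reserves 19.3 ≥ 12 months; credit score 675 < 720.
Compensating-factor requirement not fully met.

Denied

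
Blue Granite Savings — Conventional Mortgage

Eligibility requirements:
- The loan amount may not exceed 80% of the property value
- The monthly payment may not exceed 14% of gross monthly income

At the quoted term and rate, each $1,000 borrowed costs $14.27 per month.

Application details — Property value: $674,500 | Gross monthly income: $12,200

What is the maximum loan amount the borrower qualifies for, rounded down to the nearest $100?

$119,600

Payment cap: 14% × $12,200 = $1,708/month.
At $14.27 per $1,000, that supports 1,708/14.27 × 1,000 ≈ $119,691 → $119,600.
LTV cap: 80% × $674,500 = $539,600 → $539,600.
Binding constraint: payment-to-income.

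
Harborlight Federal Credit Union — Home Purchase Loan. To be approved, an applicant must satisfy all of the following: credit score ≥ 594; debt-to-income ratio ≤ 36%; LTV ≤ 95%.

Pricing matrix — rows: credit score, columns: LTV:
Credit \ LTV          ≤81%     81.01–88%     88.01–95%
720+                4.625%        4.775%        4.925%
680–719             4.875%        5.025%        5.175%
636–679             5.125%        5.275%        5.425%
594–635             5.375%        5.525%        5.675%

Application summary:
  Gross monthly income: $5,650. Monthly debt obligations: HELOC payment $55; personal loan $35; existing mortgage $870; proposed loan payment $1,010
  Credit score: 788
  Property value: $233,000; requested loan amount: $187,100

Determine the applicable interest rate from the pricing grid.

Credit score 788 ≥ 594; Total monthly debts = (55 + 35 + 870 + 1,010) = 1,970. Debt-to-income = 1,970/5,650 = 34.9% — meets 36% limit
LTV = 187,100/233,000 = 80.3% ≤ 95%
Score 788 is in the 720+ band; LTV 80.3% is in the ≤81% band → 4.625%.

4.625%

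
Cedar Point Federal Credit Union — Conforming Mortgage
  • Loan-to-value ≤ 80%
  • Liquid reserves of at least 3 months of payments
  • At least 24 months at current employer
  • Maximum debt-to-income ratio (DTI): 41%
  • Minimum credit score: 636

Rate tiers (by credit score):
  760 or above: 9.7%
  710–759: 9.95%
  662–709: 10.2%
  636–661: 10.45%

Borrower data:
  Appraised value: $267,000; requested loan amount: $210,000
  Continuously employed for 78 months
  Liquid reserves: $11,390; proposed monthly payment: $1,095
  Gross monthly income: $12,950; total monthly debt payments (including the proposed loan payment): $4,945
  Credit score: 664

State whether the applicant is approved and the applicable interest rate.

Approved at 10.2%

Credit score 664 ≥ 636 (meets minimum)
Liquid reserves cover 11,390/1,095 = 10.4 months — ≥ 3 required
LTV = 210,000/267,000 = 78.7% ≤ 80%
Debt-to-income = 4,945/12,950 = 38.2% — meets 41% limit
Employment 78 ≥ 24 months
All requirements met. Score 664 falls in the 662–709 tier → 10.2%.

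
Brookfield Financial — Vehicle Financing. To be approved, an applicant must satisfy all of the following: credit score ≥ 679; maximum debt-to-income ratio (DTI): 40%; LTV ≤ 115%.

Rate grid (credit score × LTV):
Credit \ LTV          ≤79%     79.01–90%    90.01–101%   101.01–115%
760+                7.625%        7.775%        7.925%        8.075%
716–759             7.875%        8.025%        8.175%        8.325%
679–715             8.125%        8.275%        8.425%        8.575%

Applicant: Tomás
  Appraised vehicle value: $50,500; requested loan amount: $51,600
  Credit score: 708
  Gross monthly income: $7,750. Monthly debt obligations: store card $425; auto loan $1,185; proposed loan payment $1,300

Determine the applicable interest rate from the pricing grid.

8.575%

Credit score 708 ≥ 679; Total monthly debts = (425 + 1,185 + 1,300) = 2,910. DTI = 2,910/7,750 = 37.5% ≤ 40%
LTV = 51,600/50,500 = 102.2% ≤ 115%
Row: 708 falls in 679–715. Column: 102.2% falls in 101.01–115%. Rate = 8.575%.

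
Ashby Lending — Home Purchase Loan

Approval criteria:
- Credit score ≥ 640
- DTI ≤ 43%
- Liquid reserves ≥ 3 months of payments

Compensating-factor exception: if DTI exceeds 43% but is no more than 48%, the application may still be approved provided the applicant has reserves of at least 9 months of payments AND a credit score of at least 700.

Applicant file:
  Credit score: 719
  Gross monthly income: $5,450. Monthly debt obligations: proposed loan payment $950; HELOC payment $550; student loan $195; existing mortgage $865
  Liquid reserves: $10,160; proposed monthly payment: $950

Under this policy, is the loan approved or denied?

Credit score 719 ≥ 640 (meets base)
Total debts = (950 + 550 + 195 + 865) = 2,560. DTI = 2,560/5,450 = 47% > 43% — standard DTI limit exceeded.
Reserves: 10,160 ÷ 950 = 10.7 months (meets 3-month minimum)
47% falls in the override range (43%–48%), so the compensating-factor test applies.
Override check — reserves: 10.7 mo (ok); score: 719 (ok).
Both override conditions satisfied; DTI exception granted.

Approved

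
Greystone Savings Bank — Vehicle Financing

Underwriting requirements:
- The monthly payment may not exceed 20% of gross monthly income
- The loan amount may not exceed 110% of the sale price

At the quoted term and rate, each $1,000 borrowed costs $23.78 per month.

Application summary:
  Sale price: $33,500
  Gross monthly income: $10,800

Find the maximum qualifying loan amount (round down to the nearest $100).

Payment cap: 20% × $10,800 = $2,160/month.
At $23.78 per $1,000, that supports 2,160/23.78 × 1,000 ≈ $90,832 → $90,800.
LTV cap: 110% × $33,500 = $36,850 → $36,800.
Binding constraint: loan-to-value.

$36,800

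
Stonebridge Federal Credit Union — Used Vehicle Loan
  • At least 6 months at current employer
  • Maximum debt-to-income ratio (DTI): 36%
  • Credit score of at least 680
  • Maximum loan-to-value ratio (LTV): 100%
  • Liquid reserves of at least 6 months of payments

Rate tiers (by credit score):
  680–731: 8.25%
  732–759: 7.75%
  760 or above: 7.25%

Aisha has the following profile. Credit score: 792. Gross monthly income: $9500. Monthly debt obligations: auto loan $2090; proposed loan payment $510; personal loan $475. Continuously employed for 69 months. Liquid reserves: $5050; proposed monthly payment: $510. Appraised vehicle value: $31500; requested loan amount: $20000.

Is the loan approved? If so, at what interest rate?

Credit score 792 ≥ 680 (meets minimum)
Total monthly debts = (2,090 + 510 + 475) = 3,075. DTI = 3,075/9,500 = 32.4% ≤ 36%
LTV = 20,000/31,500 = 63.5% ≤ 100%
Reserves = 5,050/510 = 9.9 months ≥ 6
Employment 69 ≥ 6 months
All requirements met. Score 792 falls in the 760 or above tier → 7.25%.

Approved at 7.25%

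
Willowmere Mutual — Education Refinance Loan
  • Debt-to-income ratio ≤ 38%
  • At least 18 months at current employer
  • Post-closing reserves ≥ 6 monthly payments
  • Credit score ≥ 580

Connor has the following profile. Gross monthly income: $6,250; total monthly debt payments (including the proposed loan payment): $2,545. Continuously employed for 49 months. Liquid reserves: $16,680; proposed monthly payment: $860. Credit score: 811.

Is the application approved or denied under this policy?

Debt-to-income = 2,545/6,250 = 40.7% — over 38% limit
Employment 49 ≥ 18 months
Reserves = 16,680/860 = 19.4 months ≥ 6
Credit score 811 ≥ 580 (meets)
Fails on DTI.

Denied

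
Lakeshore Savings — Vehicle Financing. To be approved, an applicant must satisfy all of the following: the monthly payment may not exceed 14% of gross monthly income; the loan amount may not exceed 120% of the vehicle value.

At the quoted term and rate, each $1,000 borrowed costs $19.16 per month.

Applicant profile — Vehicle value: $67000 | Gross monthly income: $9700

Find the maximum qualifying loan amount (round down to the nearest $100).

Payment cap: 14% × $9,700 = $1,358/month.
At $19.16 per $1,000, that supports 1,358/19.16 × 1,000 ≈ $70,876 → $70,800.
LTV cap: 120% × $67,000 = $80,400 → $80,400.
Binding constraint: payment-to-income.

$70,800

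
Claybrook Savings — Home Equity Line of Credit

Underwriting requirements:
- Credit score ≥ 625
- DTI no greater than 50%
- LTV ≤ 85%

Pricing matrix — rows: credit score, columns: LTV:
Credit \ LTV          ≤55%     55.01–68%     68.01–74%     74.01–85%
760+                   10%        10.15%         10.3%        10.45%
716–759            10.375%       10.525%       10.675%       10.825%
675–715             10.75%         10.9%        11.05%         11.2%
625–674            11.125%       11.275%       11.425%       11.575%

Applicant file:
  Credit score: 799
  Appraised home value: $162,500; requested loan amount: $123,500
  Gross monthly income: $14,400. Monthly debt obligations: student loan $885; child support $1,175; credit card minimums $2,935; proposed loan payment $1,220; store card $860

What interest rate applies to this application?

10.45%

Credit score 799 ≥ 625; Total monthly debts = (885 + 1,175 + 2,935 + 1,220 + 860) = 7,075. DTI = 7,075/14,400 = 49.1% ≤ 50%
LTV: 123,500 ÷ 162,500 = 76%, within 85% cap
Score 799 is in the 760+ band; LTV 76% is in the 74.01–85% band → 10.45%.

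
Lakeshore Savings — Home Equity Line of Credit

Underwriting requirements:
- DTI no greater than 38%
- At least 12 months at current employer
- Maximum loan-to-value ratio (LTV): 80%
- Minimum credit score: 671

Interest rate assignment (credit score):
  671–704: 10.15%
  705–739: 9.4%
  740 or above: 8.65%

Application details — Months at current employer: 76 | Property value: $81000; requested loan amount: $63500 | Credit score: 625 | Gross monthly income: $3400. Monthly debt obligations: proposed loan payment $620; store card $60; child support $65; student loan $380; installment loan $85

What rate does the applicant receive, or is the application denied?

Denied

Credit score 625 < 671 (below minimum)
LTV: 63,500 ÷ 81,000 = 78.4%, within 80% cap
Total monthly debts = (620 + 60 + 65 + 380 + 85) = 1,210. Debt-to-income = 1,210/3,400 = 35.6% — meets 38% limit
Employment 76 ≥ 12 months
Not all requirements met → denied.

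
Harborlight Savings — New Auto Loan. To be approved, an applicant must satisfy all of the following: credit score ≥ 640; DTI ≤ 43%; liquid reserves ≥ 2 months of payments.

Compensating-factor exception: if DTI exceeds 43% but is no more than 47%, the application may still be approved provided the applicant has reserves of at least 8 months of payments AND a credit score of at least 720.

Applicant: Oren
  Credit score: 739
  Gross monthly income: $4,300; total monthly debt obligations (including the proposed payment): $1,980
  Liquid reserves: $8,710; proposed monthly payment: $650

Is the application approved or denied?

Credit score 739 ≥ 640 (meets base)
DTI: 1,980 ÷ 4,300 = 46%, over the 43% base limit.
Liquid reserves cover 8,710/650 = 13.4 months — ≥ 2 required
46% falls in the override range (43%–47%), so the compensating-factor test applies.
Reserves 13.4 ≥ 8 months; credit score 739 ≥ 720.
Both compensating conditions met → exception applies.

Approved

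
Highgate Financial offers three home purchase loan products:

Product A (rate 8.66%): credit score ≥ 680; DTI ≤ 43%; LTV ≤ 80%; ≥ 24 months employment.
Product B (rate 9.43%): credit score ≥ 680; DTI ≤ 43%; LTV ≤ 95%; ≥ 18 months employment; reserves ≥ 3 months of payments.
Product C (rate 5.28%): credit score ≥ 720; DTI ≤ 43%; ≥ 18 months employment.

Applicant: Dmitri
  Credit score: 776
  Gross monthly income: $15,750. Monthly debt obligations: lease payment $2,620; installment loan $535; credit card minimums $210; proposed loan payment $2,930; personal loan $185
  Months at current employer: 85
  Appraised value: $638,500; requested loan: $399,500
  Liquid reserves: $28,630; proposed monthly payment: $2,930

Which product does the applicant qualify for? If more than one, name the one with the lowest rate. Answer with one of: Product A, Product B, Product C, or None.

Product C

Total debts = (2,620 + 535 + 210 + 2,930 + 185) = 6,480; DTI = 6,480/15,750 = 41.1%.
LTV = 399,500/638,500 = 62.6%.
Reserves = 28,630/2,930 = 9.8 months.
Product A: score 776 ≥ 680; DTI 41.1% ≤ 43%; LTV 62.6% ≤ 80%; employment 85 ≥ 24 mo → qualifies.
Product B: score 776 ≥ 680; DTI 41.1% ≤ 43%; LTV 62.6% ≤ 95%; employment 85 ≥ 18 mo; reserves 9.8 ≥ 3 mo → qualifies.
Product C: score 776 ≥ 720; DTI 41.1% ≤ 43%; employment 85 ≥ 18 mo → qualifies.
Qualifying: Product A, Product B, Product C. Lowest rate is 5.28% → Product C.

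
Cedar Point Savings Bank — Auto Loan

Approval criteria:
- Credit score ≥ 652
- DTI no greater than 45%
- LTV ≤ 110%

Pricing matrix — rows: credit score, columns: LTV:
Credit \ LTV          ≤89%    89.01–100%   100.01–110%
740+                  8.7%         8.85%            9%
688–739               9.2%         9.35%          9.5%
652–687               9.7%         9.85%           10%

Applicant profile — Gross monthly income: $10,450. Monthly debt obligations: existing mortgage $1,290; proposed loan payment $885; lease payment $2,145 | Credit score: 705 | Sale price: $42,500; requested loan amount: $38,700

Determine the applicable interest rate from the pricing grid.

9.35%

Credit score 705 ≥ 652; Total monthly debts = (1,290 + 885 + 2,145) = 4,320. DTI = 4,320/10,450 = 41.3% ≤ 45%
Loan-to-value = 38,700/42,500 = 91.1% — pass (110% max)
Credit 705 → row 688–739; LTV 91.1% → column 89.01–100%. Grid cell → 9.35%.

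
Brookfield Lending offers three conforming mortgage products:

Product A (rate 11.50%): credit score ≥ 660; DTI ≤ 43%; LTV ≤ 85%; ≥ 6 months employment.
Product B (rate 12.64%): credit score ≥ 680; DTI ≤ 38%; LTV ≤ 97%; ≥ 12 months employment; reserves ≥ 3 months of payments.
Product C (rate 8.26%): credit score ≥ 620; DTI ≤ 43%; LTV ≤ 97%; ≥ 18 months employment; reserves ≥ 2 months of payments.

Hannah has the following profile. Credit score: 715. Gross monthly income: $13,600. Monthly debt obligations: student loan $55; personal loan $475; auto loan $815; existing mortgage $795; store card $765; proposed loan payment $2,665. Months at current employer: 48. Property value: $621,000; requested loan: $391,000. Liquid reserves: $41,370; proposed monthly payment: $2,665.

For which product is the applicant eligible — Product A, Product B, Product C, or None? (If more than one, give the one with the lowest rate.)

Product C

Total debts = (55 + 475 + 815 + 795 + 765 + 2,665) = 5,570; DTI = 5,570/13,600 = 41%.
LTV = 391,000/621,000 = 63%.
Reserves = 41,370/2,665 = 15.5 months.
Product A: score 715 ≥ 660; DTI 41% ≤ 43%; LTV 63% ≤ 85%; employment 48 ≥ 6 mo → qualifies.
Product B: score 715 ≥ 680; DTI 41% > 38%; LTV 63% ≤ 97%; employment 48 ≥ 12 mo; reserves 15.5 ≥ 3 mo → does not qualify.
Product C: score 715 ≥ 620; DTI 41% ≤ 43%; LTV 63% ≤ 97%; employment 48 ≥ 18 mo; reserves 15.5 ≥ 2 mo → qualifies.
Qualifying: Product A, Product C. Lowest rate is 8.26% → Product C.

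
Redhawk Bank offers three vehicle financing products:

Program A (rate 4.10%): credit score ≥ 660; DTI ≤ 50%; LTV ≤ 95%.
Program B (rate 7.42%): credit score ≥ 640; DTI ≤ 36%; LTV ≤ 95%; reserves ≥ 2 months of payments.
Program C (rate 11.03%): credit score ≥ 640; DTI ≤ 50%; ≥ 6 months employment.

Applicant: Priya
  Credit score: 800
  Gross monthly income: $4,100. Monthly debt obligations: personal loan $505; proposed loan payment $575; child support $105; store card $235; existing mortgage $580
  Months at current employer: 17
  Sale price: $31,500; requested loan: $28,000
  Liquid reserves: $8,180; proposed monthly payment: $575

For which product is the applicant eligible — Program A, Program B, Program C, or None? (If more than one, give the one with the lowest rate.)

Total debts = (505 + 575 + 105 + 235 + 580) = 2,000; DTI = 2,000/4,100 = 48.8%.
LTV = 28,000/31,500 = 88.9%.
Reserves = 8,180/575 = 14.2 months.
Program A: score 800 ≥ 660; DTI 48.8% ≤ 50%; LTV 88.9% ≤ 95% → qualifies.
Program B: score 800 ≥ 640; DTI 48.8% > 36%; LTV 88.9% ≤ 95%; reserves 14.2 ≥ 2 mo → does not qualify.
Program C: score 800 ≥ 640; DTI 48.8% ≤ 50%; employment 17 ≥ 6 mo → qualifies.
Qualifying: Program A, Program C. Lowest rate is 4.10% → Program A.

Program A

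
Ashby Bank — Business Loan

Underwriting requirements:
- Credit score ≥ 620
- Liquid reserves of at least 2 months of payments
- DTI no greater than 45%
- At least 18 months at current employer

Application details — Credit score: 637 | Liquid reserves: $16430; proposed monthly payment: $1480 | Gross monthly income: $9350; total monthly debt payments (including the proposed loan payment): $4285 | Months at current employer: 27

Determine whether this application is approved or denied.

Denied

Credit score 637 ≥ 620 (meets)
Liquid reserves cover 16,430/1,480 = 11.1 months — ≥ 2 required
DTI = 4,285/9,350 = 45.8% > 45%
Employment 27 ≥ 18 months
Fails on DTI.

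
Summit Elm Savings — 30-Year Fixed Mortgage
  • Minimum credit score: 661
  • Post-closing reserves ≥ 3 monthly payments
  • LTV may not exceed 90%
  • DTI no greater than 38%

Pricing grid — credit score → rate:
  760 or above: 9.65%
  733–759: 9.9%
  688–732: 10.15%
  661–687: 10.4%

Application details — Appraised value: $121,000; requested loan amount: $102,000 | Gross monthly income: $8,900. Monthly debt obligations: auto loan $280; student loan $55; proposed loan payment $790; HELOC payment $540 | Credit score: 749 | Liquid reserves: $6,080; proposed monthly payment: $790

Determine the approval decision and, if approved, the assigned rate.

Credit score 749 ≥ 661 (meets minimum)
Reserves = 6,080/790 = 7.7 months ≥ 3
LTV: 102,000 ÷ 121,000 = 84.3%, within 90% cap
Total monthly debts = (280 + 55 + 790 + 540) = 1,665. DTI: 1,665 ÷ 8,900 = 18.7%, within the 38% cap
All requirements met. Score 749 falls in the 733–759 tier → 9.9%.

Approved at 9.9%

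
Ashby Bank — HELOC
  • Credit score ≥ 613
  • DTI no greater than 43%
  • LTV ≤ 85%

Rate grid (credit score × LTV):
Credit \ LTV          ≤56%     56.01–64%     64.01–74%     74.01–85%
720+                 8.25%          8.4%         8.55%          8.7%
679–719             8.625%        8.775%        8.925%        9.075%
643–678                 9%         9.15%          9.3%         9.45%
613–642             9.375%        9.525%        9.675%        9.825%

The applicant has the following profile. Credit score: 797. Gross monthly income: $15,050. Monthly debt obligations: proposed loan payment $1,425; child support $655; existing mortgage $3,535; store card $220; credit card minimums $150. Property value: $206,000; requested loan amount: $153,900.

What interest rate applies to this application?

8.7%

Credit score 797 ≥ 613; Total monthly debts = (1,425 + 655 + 3,535 + 220 + 150) = 5,985. DTI: 5,985 ÷ 15,050 = 39.8%, within the 43% cap
LTV = 153,900/206,000 = 74.7% ≤ 85%
Score 797 is in the 720+ band; LTV 74.7% is in the 74.01–85% band → 8.7%.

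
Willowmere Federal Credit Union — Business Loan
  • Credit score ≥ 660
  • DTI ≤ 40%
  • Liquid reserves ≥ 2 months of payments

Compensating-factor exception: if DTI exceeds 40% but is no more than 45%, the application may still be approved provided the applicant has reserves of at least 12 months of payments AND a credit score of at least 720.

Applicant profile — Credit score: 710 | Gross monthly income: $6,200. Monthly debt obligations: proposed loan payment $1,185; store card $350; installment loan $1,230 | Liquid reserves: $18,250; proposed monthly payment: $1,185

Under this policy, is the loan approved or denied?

Denied

Credit score 710 ≥ 660 (meets base)
Total debts = (1,185 + 350 + 1,230) = 2,765. DTI = 2,765/6,200 = 44.6% > 40% — standard DTI limit exceeded.
Reserves: 18,250 ÷ 1,185 = 15.4 months (meets 2-month minimum)
44.6% falls in the override range (40%–45%), so the compensating-factor test applies.
Reserves 15.4 ≥ 12 months; credit score 710 < 720.
Override conditions not both satisfied; exception does not apply.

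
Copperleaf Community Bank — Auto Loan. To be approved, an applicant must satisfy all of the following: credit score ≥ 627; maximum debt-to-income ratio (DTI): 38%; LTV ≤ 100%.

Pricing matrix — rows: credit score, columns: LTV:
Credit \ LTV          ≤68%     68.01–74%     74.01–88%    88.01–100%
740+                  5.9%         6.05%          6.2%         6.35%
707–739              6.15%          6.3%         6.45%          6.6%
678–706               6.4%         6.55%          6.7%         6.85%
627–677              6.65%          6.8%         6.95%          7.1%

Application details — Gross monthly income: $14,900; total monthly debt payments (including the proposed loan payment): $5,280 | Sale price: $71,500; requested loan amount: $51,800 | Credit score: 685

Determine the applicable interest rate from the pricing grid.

Credit score 685 ≥ 627; DTI: 5,280 ÷ 14,900 = 35.4%, within the 38% cap
Loan-to-value = 51,800/71,500 = 72.4% — pass (100% max)
Score 685 is in the 678–706 band; LTV 72.4% is in the 68.01–74% band → 6.55%.

6.55%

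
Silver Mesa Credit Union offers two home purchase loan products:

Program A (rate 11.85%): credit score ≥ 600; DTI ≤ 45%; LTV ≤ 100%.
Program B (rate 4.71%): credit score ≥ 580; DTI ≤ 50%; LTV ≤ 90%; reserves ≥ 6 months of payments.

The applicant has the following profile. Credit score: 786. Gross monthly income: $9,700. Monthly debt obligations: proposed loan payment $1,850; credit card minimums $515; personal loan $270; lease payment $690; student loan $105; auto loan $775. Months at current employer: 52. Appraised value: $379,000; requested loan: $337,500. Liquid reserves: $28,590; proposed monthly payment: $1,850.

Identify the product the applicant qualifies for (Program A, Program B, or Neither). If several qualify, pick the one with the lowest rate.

Program B

Total debts = (1,850 + 515 + 270 + 690 + 105 + 775) = 4,205; DTI = 4,205/9,700 = 43.4%.
LTV = 337,500/379,000 = 89.1%.
Reserves = 28,590/1,850 = 15.5 months.
Program A: score 786 ≥ 600; DTI 43.4% ≤ 45%; LTV 89.1% ≤ 100% → qualifies.
Program B: score 786 ≥ 580; DTI 43.4% ≤ 50%; LTV 89.1% ≤ 90%; reserves 15.5 ≥ 6 mo → qualifies.
Qualifying: Program A, Program B. Lowest rate is 4.71% → Program B.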